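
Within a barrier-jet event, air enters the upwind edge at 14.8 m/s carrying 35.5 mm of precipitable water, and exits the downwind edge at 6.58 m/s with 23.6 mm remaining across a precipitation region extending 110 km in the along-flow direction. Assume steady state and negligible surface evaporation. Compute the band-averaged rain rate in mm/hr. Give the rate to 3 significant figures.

Column moisture flux per unit crosswind length is F = V × PW.
Inflow: F_in = 14.8 × 35.5 = 525.4 mm·m/s
Outflow: F_out = 6.58 × 23.6 = 155.288 mm·m/s
Steady-state rate R = (F_in − F_out)/L = (525.4 − 155.288) / 110000 m = 3.365e-03 mm/s.
R = 3.365e-03 × 3600 = 12.1 mm/hr.

R ≈ 12.1 mm/hr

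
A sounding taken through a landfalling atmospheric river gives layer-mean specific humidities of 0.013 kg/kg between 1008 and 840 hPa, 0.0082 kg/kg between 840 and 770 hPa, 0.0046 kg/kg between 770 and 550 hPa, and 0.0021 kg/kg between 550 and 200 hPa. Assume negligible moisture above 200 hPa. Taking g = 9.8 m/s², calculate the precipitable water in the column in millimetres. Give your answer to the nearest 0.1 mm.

Precipitable water is the column-integrated vapour mass per unit area: PW = (1/g) Σ q̄ Δp, with q in kg/kg and Δp in Pa (1 kg/m² of water = 1 mm).
Layer 1008–840 hPa: Δp = 168 hPa = 16800 Pa, q̄ = 0.013 kg/kg → 0.013 × 16800 / 9.8 = 22.29 mm
Layer 840–770 hPa: Δp = 70 hPa = 7000 Pa, q̄ = 0.0082 kg/kg → 0.0082 × 7000 / 9.8 = 5.86 mm
Layer 770–550 hPa: Δp = 220 hPa = 22000 Pa, q̄ = 0.0046 kg/kg → 0.0046 × 22000 / 9.8 = 10.33 mm
Layer 550–200 hPa: Δp = 350 hPa = 35000 Pa, q̄ = 0.0021 kg/kg → 0.0021 × 35000 / 9.8 = 7.50 mm
PW = 22.29 + 5.86 + 10.33 + 7.50 = 45.98 ≈ 46.0 mm.

PW ≈ 46.0 mm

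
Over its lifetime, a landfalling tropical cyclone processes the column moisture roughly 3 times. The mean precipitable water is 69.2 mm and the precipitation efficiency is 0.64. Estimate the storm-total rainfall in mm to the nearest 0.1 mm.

Each cycle deposits ε × PW = 0.64 × 69.2 = 44.288 mm.
Over 3 cycles: 3 × 44.288 = 132.9 mm.

rainfall ≈ 132.9 mm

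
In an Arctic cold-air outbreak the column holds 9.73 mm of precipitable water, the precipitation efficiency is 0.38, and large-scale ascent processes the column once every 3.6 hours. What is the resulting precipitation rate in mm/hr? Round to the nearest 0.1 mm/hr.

Each overturning extracts ε × PW = 0.38 × 9.73 = 3.6974 mm.
Rate = ε·PW / τ = 3.6974 / 3.6 h = 1.0 mm/hr.

R ≈ 1.0 mm/hr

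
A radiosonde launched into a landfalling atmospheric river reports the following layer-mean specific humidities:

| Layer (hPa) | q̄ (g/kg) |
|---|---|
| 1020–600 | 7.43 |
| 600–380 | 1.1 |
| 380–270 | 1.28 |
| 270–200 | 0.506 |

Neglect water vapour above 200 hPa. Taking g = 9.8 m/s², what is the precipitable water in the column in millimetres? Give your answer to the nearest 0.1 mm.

Precipitable water is the column-integrated vapour mass per unit area: PW = (1/g) Σ q̄ Δp, with q in kg/kg and Δp in Pa (1 kg/m² of water = 1 mm).
Layer 1020–600 hPa: Δp = 420 hPa = 42000 Pa, q̄ = 0.00743 kg/kg → 0.00743 × 42000 / 9.8 = 31.84 mm
Layer 600–380 hPa: Δp = 220 hPa = 22000 Pa, q̄ = 0.0011 kg/kg → 0.0011 × 22000 / 9.8 = 2.47 mm
Layer 380–270 hPa: Δp = 110 hPa = 11000 Pa, q̄ = 0.00128 kg/kg → 0.00128 × 11000 / 9.8 = 1.44 mm
Layer 270–200 hPa: Δp = 70 hPa = 7000 Pa, q̄ = 0.000506 kg/kg → 0.000506 × 7000 / 9.8 = 0.36 mm
PW = 31.84 + 2.47 + 1.44 + 0.36 = 36.11 ≈ 36.1 mm.

PW ≈ 36.1 mm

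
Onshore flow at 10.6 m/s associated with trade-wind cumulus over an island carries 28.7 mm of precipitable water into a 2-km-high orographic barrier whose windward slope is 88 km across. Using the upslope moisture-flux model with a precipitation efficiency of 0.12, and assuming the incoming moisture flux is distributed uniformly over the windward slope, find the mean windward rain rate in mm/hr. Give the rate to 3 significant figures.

R ≈ 1.49 mm/hr

Incoming column moisture flux per unit ridge length: F = V × PW = 10.6 × 28.7 = 304.22 mm·m/s.
Spread over the 88 km slope with efficiency ε = 0.12: R = ε·F/W = 0.12 × 304.22 / 88000 m = 4.148e-04 mm/s.
R = 4.148e-04 × 3600 = 1.49 mm/hr.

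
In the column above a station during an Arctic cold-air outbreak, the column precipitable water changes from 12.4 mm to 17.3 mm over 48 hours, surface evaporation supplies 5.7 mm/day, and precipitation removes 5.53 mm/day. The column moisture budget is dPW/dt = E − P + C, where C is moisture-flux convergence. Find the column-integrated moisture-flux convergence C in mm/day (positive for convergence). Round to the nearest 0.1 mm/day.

dPW/dt = (17.3 − 12.4) mm / (48/24 day) = +2.450 mm/day.
C = dPW/dt − E + P = (+2.450) − 5.7 + 5.53 = 2.3 mm/day.

C ≈ 2.3 mm/day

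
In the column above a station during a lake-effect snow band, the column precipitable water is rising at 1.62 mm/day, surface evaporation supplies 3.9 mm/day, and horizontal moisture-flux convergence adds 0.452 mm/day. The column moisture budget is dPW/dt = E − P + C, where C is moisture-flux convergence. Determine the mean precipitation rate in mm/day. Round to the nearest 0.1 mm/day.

P ≈ 2.7 mm/day

dPW/dt = +1.62 mm/day.
P = E + C − dPW/dt = 3.9 + (0.452) − (+1.62) = 2.7 mm/day.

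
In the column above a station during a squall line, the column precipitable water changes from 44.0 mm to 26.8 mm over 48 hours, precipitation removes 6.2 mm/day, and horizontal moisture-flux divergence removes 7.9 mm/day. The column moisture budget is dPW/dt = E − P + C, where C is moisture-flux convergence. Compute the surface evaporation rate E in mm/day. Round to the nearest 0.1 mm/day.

dPW/dt = (26.8 − 44.0) mm / (48/24 day) = -8.600 mm/day.
E = dPW/dt + P − C = (-8.600) + 6.2 − (-7.9) = 5.5 mm/day.

E ≈ 5.5 mm/day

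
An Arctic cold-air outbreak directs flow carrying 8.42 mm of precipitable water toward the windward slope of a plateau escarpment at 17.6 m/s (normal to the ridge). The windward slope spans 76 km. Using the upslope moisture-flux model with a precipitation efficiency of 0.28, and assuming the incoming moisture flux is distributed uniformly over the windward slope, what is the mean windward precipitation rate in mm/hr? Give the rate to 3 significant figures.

Incoming column moisture flux per unit ridge length: F = V × PW = 17.6 × 8.42 = 148.192 mm·m/s.
Spread over the 76 km slope with efficiency ε = 0.28: R = ε·F/W = 0.28 × 148.192 / 76000 m = 5.460e-04 mm/s.
R = 5.460e-04 × 3600 = 1.97 mm/hr.

R ≈ 1.97 mm/hr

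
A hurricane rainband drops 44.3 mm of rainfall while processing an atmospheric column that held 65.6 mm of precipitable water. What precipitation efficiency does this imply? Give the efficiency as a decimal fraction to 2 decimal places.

ε = rainfall / PW = 44.3 / 65.6 = 0.68.

ε ≈ 0.68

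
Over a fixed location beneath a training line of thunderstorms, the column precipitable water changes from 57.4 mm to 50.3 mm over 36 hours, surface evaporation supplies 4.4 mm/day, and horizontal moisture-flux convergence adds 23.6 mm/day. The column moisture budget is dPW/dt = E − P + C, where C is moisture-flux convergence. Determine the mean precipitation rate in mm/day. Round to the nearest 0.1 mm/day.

dPW/dt = (50.3 − 57.4) mm / (36/24 day) = -4.733 mm/day.
P = E + C − dPW/dt = 4.4 + (23.6) − (-4.733) = 32.7 mm/day.

P ≈ 32.7 mm/day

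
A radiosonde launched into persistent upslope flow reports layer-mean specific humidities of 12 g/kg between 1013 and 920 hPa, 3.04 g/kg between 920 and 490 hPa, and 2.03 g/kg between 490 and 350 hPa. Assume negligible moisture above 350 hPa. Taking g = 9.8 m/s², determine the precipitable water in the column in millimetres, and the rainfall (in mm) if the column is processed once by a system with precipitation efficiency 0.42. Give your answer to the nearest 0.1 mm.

PW ≈ 27.6 mm; rainfall ≈ 11.6 mm

Precipitable water is the column-integrated vapour mass per unit area: PW = (1/g) Σ q̄ Δp, with q in kg/kg and Δp in Pa (1 kg/m² of water = 1 mm).
Layer 1013–920 hPa: Δp = 93 hPa = 9300 Pa, q̄ = 0.012 kg/kg → 0.012 × 9300 / 9.8 = 11.39 mm
Layer 920–490 hPa: Δp = 430 hPa = 43000 Pa, q̄ = 0.00304 kg/kg → 0.00304 × 43000 / 9.8 = 13.34 mm
Layer 490–350 hPa: Δp = 140 hPa = 14000 Pa, q̄ = 0.00203 kg/kg → 0.00203 × 14000 / 9.8 = 2.90 mm
PW = 11.39 + 13.34 + 2.90 = 27.63 ≈ 27.6 mm.
Rainfall = ε × PW = 0.42 × 27.6 = 11.6 mm.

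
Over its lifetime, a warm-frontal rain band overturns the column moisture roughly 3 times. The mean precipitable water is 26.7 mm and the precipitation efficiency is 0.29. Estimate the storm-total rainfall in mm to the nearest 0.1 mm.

Each cycle deposits ε × PW = 0.29 × 26.7 = 7.743 mm.
Over 3 cycles: 3 × 7.743 = 23.2 mm.

rainfall ≈ 23.2 mm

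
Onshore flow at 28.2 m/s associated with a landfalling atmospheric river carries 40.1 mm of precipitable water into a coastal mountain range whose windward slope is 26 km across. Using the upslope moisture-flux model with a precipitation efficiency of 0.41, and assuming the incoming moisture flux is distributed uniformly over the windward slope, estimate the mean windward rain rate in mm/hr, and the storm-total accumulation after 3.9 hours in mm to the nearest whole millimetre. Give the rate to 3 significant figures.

Incoming column moisture flux per unit ridge length: F = V × PW = 28.2 × 40.1 = 1130.82 mm·m/s.
Spread over the 26 km slope with efficiency ε = 0.41: R = ε·F/W = 0.41 × 1130.82 / 26000 m = 1.783e-02 mm/s.
R = 1.783e-02 × 3600 = 64.2 mm/hr.
Over 3.9 h: total = 64.2 × 3.9 = 250.38 ≈ 250 mm.

R ≈ 64.2 mm/hr; total ≈ 250 mm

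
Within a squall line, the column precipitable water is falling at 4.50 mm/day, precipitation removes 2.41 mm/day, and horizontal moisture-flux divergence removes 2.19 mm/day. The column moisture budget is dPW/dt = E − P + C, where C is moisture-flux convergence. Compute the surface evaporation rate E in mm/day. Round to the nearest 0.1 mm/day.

E ≈ 0.1 mm/day

dPW/dt = -4.50 mm/day.
E = dPW/dt + P − C = (-4.50) + 2.41 − (-2.19) = 0.1 mm/day.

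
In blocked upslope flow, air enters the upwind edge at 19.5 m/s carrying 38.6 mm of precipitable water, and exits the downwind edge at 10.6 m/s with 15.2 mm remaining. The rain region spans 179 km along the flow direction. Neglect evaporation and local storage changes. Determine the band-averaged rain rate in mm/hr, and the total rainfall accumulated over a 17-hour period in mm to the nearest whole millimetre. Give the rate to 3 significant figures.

R ≈ 11.9 mm/hr; total ≈ 202 mm

Column moisture flux per unit crosswind length is F = V × PW.
Inflow: F_in = 19.5 × 38.6 = 752.7 mm·m/s
Outflow: F_out = 10.6 × 15.2 = 161.12 mm·m/s
Steady-state rate R = (F_in − F_out)/L = (752.7 − 161.12) / 179000 m = 3.305e-03 mm/s.
R = 3.305e-03 × 3600 = 11.9 mm/hr.
Over 17 h: total = 11.9 × 17 = 202.3 ≈ 202 mm.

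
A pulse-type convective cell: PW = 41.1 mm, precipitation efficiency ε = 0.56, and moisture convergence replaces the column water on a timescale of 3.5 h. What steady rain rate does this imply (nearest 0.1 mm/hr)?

Each overturning extracts ε × PW = 0.56 × 41.1 = 23.016 mm.
Rate = ε·PW / τ = 23.016 / 3.5 h = 6.6 mm/hr.

R ≈ 6.6 mm/hr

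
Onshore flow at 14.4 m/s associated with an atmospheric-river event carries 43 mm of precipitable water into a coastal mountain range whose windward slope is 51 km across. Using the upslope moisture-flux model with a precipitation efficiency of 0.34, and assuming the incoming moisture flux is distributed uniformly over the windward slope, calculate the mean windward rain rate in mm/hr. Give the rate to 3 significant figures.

R ≈ 14.9 mm/hr

Incoming column moisture flux per unit ridge length: F = V × PW = 14.4 × 43 = 619.2 mm·m/s.
Spread over the 51 km slope with efficiency ε = 0.34: R = ε·F/W = 0.34 × 619.2 / 51000 m = 4.128e-03 mm/s.
R = 4.128e-03 × 3600 = 14.9 mm/hr.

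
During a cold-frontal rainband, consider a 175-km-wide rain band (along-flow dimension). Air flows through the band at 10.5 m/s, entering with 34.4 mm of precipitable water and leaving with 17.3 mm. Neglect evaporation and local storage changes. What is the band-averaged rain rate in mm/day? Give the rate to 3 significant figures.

Column moisture flux per unit crosswind length is F = V × PW.
Inflow: F_in = 10.5 × 34.4 = 361.2 mm·m/s
Outflow: F_out = 10.5 × 17.3 = 181.65 mm·m/s
Steady-state rate R = (F_in − F_out)/L = (361.2 − 181.65) / 175000 m = 1.026e-03 mm/s.
R = 1.026e-03 × 3600 × 24 = 88.6 mm/day.

R ≈ 88.6 mm/day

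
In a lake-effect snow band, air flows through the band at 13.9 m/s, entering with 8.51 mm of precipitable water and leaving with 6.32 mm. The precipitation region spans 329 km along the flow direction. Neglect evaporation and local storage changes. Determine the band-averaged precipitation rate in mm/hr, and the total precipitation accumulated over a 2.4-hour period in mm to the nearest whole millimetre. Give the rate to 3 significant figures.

Column moisture flux per unit crosswind length is F = V × PW.
Inflow: F_in = 13.9 × 8.51 = 118.289 mm·m/s
Outflow: F_out = 13.9 × 6.32 = 87.848 mm·m/s
Steady-state rate R = (F_in − F_out)/L = (118.289 − 87.848) / 329000 m = 9.253e-05 mm/s.
R = 9.253e-05 × 3600 = 0.333 mm/hr.
Over 2.4 h: total = 0.333 × 2.4 = 0.7992 ≈ 1 mm.

R ≈ 0.333 mm/hr; total ≈ 1 mm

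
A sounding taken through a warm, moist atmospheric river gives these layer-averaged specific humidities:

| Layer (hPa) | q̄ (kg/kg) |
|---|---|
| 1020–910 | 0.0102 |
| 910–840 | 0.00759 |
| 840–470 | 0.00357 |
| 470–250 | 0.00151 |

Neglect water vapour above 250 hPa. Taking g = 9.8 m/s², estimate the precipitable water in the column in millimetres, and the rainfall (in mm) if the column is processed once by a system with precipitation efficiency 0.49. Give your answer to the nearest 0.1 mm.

Precipitable water is the column-integrated vapour mass per unit area: PW = (1/g) Σ q̄ Δp, with q in kg/kg and Δp in Pa (1 kg/m² of water = 1 mm).
Layer 1020–910 hPa: Δp = 110 hPa = 11000 Pa, q̄ = 0.0102 kg/kg → 0.0102 × 11000 / 9.8 = 11.45 mm
Layer 910–840 hPa: Δp = 70 hPa = 7000 Pa, q̄ = 0.00759 kg/kg → 0.00759 × 7000 / 9.8 = 5.42 mm
Layer 840–470 hPa: Δp = 370 hPa = 37000 Pa, q̄ = 0.00357 kg/kg → 0.00357 × 37000 / 9.8 = 13.48 mm
Layer 470–250 hPa: Δp = 220 hPa = 22000 Pa, q̄ = 0.00151 kg/kg → 0.00151 × 22000 / 9.8 = 3.39 mm
PW = 11.45 + 5.42 + 13.48 + 3.39 = 33.74 ≈ 33.7 mm.
Rainfall = ε × PW = 0.49 × 33.7 = 16.5 mm.

PW ≈ 33.7 mm; rainfall ≈ 16.5 mm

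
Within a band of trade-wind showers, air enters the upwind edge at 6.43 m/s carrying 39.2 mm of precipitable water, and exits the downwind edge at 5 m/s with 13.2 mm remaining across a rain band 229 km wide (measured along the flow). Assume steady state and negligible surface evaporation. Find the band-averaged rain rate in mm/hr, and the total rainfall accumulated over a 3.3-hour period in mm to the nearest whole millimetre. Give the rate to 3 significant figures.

Column moisture flux per unit crosswind length is F = V × PW.
Inflow: F_in = 6.43 × 39.2 = 252.056 mm·m/s
Outflow: F_out = 5 × 13.2 = 66 mm·m/s
Steady-state rate R = (F_in − F_out)/L = (252.056 − 66) / 229000 m = 8.125e-04 mm/s.
R = 8.125e-04 × 3600 = 2.92 mm/hr.
Over 3.3 h: total = 2.92 × 3.3 = 9.636 ≈ 10 mm.

R ≈ 2.92 mm/hr; total ≈ 10 mm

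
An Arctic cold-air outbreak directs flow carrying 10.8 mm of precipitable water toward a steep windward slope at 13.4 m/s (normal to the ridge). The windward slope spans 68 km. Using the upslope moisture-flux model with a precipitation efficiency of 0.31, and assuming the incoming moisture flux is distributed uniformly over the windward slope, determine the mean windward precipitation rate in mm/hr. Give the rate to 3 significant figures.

Incoming column moisture flux per unit ridge length: F = V × PW = 13.4 × 10.8 = 144.72 mm·m/s.
Spread over the 68 km slope with efficiency ε = 0.31: R = ε·F/W = 0.31 × 144.72 / 68000 m = 6.598e-04 mm/s.
R = 6.598e-04 × 3600 = 2.38 mm/hr.

R ≈ 2.38 mm/hr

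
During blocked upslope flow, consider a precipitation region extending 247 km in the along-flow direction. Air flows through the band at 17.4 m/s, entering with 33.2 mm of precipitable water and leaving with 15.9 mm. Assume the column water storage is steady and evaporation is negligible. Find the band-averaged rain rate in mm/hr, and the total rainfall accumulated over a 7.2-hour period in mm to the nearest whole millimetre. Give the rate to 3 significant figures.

R ≈ 4.39 mm/hr; total ≈ 32 mm

Column moisture flux per unit crosswind length is F = V × PW.
Inflow: F_in = 17.4 × 33.2 = 577.68 mm·m/s
Outflow: F_out = 17.4 × 15.9 = 276.66 mm·m/s
Steady-state rate R = (F_in − F_out)/L = (577.68 − 276.66) / 247000 m = 1.219e-03 mm/s.
R = 1.219e-03 × 3600 = 4.39 mm/hr.
Over 7.2 h: total = 4.39 × 7.2 = 31.608 ≈ 32 mm.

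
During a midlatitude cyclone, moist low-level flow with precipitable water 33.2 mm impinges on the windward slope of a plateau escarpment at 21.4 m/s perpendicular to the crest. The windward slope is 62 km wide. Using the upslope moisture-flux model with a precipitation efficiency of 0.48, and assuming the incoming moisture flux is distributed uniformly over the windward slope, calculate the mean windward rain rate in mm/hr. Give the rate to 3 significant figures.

Incoming column moisture flux per unit ridge length: F = V × PW = 21.4 × 33.2 = 710.48 mm·m/s.
Spread over the 62 km slope with efficiency ε = 0.48: R = ε·F/W = 0.48 × 710.48 / 62000 m = 5.500e-03 mm/s.
R = 5.500e-03 × 3600 = 19.8 mm/hr.

R ≈ 19.8 mm/hr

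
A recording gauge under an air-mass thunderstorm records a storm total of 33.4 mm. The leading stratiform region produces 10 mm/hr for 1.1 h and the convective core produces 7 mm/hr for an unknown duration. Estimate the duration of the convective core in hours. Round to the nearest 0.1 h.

Known phases: 10 × 1.1 = 11 mm.
Remaining depth = 33.4 − 11 = 22.4 mm.
Duration = 22.4 / 7 = 3.2 h.

duration ≈ 3.2 h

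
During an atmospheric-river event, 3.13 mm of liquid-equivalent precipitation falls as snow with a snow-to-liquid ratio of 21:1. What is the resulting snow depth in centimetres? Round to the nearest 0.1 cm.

Snow depth = liquid × ratio = 3.13 mm × 21 = 65.73 mm = 6.6 cm.

snow depth ≈ 6.6 cm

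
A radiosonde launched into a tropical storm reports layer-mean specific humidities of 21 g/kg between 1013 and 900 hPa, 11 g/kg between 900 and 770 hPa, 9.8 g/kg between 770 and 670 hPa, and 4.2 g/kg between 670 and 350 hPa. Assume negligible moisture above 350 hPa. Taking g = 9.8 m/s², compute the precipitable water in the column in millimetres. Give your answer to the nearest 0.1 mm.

PW ≈ 62.5 mm

Precipitable water is the column-integrated vapour mass per unit area: PW = (1/g) Σ q̄ Δp, with q in kg/kg and Δp in Pa (1 kg/m² of water = 1 mm).
Layer 1013–900 hPa: Δp = 113 hPa = 11300 Pa, q̄ = 0.021 kg/kg → 0.021 × 11300 / 9.8 = 24.21 mm
Layer 900–770 hPa: Δp = 130 hPa = 13000 Pa, q̄ = 0.011 kg/kg → 0.011 × 13000 / 9.8 = 14.59 mm
Layer 770–670 hPa: Δp = 100 hPa = 10000 Pa, q̄ = 0.0098 kg/kg → 0.0098 × 10000 / 9.8 = 10.00 mm
Layer 670–350 hPa: Δp = 320 hPa = 32000 Pa, q̄ = 0.0042 kg/kg → 0.0042 × 32000 / 9.8 = 13.71 mm
PW = 24.21 + 14.59 + 10.00 + 13.71 = 62.51 ≈ 62.5 mm.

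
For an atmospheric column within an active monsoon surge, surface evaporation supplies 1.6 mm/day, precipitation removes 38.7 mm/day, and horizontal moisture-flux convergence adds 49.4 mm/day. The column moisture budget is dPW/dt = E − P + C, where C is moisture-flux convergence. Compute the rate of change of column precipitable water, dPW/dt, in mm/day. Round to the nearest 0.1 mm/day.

dPW/dt = E − P + C = 1.6 − 38.7 + (49.4) = 12.3 mm/day.

dPW/dt ≈ 12.3 mm/day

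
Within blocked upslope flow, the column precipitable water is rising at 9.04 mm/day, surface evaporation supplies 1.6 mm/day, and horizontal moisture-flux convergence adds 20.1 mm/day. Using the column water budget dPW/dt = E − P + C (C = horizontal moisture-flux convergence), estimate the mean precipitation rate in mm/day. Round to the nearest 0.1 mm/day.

P ≈ 12.7 mm/day

dPW/dt = +9.04 mm/day.
P = E + C − dPW/dt = 1.6 + (20.1) − (+9.04) = 12.7 mm/day.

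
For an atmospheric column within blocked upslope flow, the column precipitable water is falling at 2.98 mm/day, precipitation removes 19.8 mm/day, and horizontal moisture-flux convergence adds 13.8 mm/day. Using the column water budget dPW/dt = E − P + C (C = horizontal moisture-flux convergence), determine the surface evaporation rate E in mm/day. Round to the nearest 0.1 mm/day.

E ≈ 3.0 mm/day

dPW/dt = -2.98 mm/day.
E = dPW/dt + P − C = (-2.98) + 19.8 − (13.8) = 3.0 mm/day.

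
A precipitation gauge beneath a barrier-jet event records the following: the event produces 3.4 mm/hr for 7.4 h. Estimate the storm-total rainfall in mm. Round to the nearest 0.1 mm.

total ≈ 25.2 mm

Total = Σ Rᵢ Δtᵢ = 3.4 × 7.4
      = 25.16 = 25.2 mm.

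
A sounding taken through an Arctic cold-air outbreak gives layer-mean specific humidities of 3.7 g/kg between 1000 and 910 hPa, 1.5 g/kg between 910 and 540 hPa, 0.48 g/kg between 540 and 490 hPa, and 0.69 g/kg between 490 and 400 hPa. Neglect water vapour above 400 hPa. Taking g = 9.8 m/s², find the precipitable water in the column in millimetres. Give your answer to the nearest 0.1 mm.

Precipitable water is the column-integrated vapour mass per unit area: PW = (1/g) Σ q̄ Δp, with q in kg/kg and Δp in Pa (1 kg/m² of water = 1 mm).
Layer 1000–910 hPa: Δp = 90 hPa = 9000 Pa, q̄ = 0.0037 kg/kg → 0.0037 × 9000 / 9.8 = 3.40 mm
Layer 910–540 hPa: Δp = 370 hPa = 37000 Pa, q̄ = 0.0015 kg/kg → 0.0015 × 37000 / 9.8 = 5.66 mm
Layer 540–490 hPa: Δp = 50 hPa = 5000 Pa, q̄ = 0.00048 kg/kg → 0.00048 × 5000 / 9.8 = 0.24 mm
Layer 490–400 hPa: Δp = 90 hPa = 9000 Pa, q̄ = 0.00069 kg/kg → 0.00069 × 9000 / 9.8 = 0.63 mm
PW = 3.40 + 5.66 + 0.24 + 0.63 = 9.93 ≈ 9.9 mm.

PW ≈ 9.9 mm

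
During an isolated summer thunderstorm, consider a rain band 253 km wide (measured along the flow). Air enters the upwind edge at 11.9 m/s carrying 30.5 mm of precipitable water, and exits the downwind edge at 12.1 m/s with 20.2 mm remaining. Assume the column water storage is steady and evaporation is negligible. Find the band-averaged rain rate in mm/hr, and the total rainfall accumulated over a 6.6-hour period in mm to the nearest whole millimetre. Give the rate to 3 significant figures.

R ≈ 1.69 mm/hr; total ≈ 11 mm

Column moisture flux per unit crosswind length is F = V × PW.
Inflow: F_in = 11.9 × 30.5 = 362.95 mm·m/s
Outflow: F_out = 12.1 × 20.2 = 244.42 mm·m/s
Steady-state rate R = (F_in − F_out)/L = (362.95 − 244.42) / 253000 m = 4.685e-04 mm/s.
R = 4.685e-04 × 3600 = 1.69 mm/hr.
Over 6.6 h: total = 1.69 × 6.6 = 11.154 ≈ 11 mm.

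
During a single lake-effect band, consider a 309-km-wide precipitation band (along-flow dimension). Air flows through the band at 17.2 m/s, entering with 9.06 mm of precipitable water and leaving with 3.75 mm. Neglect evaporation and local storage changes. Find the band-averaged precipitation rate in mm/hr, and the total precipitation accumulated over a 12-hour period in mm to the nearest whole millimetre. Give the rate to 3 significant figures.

Column moisture flux per unit crosswind length is F = V × PW.
Inflow: F_in = 17.2 × 9.06 = 155.832 mm·m/s
Outflow: F_out = 17.2 × 3.75 = 64.5 mm·m/s
Steady-state rate R = (F_in − F_out)/L = (155.832 − 64.5) / 309000 m = 2.956e-04 mm/s.
R = 2.956e-04 × 3600 = 1.06 mm/hr.
Over 12 h: total = 1.06 × 12 = 12.72 ≈ 13 mm.

R ≈ 1.06 mm/hr; total ≈ 13 mm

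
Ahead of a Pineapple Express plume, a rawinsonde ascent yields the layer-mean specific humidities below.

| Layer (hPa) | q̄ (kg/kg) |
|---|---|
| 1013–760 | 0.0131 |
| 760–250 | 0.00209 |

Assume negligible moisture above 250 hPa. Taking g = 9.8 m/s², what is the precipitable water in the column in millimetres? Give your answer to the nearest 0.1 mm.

PW ≈ 44.7 mm

Precipitable water is the column-integrated vapour mass per unit area: PW = (1/g) Σ q̄ Δp, with q in kg/kg and Δp in Pa (1 kg/m² of water = 1 mm).
Layer 1013–760 hPa: Δp = 253 hPa = 25300 Pa, q̄ = 0.0131 kg/kg → 0.0131 × 25300 / 9.8 = 33.82 mm
Layer 760–250 hPa: Δp = 510 hPa = 51000 Pa, q̄ = 0.00209 kg/kg → 0.00209 × 51000 / 9.8 = 10.88 mm
PW = 33.82 + 10.88 = 44.70 ≈ 44.7 mm.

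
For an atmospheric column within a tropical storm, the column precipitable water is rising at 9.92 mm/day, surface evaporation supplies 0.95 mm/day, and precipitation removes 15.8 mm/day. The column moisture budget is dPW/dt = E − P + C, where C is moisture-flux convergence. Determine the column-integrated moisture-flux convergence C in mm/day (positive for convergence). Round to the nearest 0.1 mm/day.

C ≈ 24.8 mm/day

dPW/dt = +9.92 mm/day.
C = dPW/dt − E + P = (+9.92) − 0.95 + 15.8 = 24.8 mm/day.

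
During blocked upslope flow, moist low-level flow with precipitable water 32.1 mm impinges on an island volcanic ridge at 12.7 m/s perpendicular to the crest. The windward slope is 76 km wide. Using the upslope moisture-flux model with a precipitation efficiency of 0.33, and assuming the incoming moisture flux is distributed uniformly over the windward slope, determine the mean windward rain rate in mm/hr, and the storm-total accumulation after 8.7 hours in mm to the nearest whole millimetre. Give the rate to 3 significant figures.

Incoming column moisture flux per unit ridge length: F = V × PW = 12.7 × 32.1 = 407.67 mm·m/s.
Spread over the 76 km slope with efficiency ε = 0.33: R = ε·F/W = 0.33 × 407.67 / 76000 m = 1.770e-03 mm/s.
R = 1.770e-03 × 3600 = 6.37 mm/hr.
Over 8.7 h: total = 6.37 × 8.7 = 55.419 ≈ 55 mm.

R ≈ 6.37 mm/hr; total ≈ 55 mm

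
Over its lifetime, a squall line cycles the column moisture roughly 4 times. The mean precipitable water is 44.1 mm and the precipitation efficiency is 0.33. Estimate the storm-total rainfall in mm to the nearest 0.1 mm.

Each cycle deposits ε × PW = 0.33 × 44.1 = 14.553 mm.
Over 4 cycles: 4 × 14.553 = 58.2 mm.

rainfall ≈ 58.2 mm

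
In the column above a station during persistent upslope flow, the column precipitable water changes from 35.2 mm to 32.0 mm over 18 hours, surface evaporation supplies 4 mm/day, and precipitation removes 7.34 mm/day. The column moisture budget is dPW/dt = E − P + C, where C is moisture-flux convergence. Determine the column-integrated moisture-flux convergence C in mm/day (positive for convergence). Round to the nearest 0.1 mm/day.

dPW/dt = (32.0 − 35.2) mm / (18/24 day) = -4.267 mm/day.
C = dPW/dt − E + P = (-4.267) − 4 + 7.34 = -0.9 mm/day.

C ≈ -0.9 mm/day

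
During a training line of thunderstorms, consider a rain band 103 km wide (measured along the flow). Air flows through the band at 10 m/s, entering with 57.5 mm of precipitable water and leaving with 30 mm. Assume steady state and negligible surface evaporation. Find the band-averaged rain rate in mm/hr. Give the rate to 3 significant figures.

Column moisture flux per unit crosswind length is F = V × PW.
Inflow: F_in = 10 × 57.5 = 575 mm·m/s
Outflow: F_out = 10 × 30 = 300 mm·m/s
Steady-state rate R = (F_in − F_out)/L = (575 − 300) / 103000 m = 2.670e-03 mm/s.
R = 2.670e-03 × 3600 = 9.61 mm/hr.

R ≈ 9.61 mm/hr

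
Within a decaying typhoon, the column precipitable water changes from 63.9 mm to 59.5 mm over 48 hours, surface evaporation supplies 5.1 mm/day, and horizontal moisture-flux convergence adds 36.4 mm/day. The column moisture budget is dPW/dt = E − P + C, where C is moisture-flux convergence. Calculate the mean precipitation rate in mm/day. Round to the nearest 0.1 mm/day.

P ≈ 43.7 mm/day

dPW/dt = (59.5 − 63.9) mm / (48/24 day) = -2.200 mm/day.
P = E + C − dPW/dt = 5.1 + (36.4) − (-2.200) = 43.7 mm/day.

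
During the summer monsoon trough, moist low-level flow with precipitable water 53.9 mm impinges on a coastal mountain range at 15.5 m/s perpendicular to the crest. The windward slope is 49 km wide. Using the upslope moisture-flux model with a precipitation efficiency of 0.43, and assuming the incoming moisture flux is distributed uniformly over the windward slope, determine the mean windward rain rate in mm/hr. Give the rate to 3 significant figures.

Incoming column moisture flux per unit ridge length: F = V × PW = 15.5 × 53.9 = 835.45 mm·m/s.
Spread over the 49 km slope with efficiency ε = 0.43: R = ε·F/W = 0.43 × 835.45 / 49000 m = 7.331e-03 mm/s.
R = 7.331e-03 × 3600 = 26.4 mm/hr.

R ≈ 26.4 mm/hr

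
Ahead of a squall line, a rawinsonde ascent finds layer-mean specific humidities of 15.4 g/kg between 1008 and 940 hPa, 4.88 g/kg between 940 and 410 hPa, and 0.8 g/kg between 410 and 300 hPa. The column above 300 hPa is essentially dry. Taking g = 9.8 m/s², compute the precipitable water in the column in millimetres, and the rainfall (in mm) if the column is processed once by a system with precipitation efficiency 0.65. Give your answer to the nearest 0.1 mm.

Precipitable water is the column-integrated vapour mass per unit area: PW = (1/g) Σ q̄ Δp, with q in kg/kg and Δp in Pa (1 kg/m² of water = 1 mm).
Layer 1008–940 hPa: Δp = 68 hPa = 6800 Pa, q̄ = 0.0154 kg/kg → 0.0154 × 6800 / 9.8 = 10.69 mm
Layer 940–410 hPa: Δp = 530 hPa = 53000 Pa, q̄ = 0.00488 kg/kg → 0.00488 × 53000 / 9.8 = 26.39 mm
Layer 410–300 hPa: Δp = 110 hPa = 11000 Pa, q̄ = 0.0008 kg/kg → 0.0008 × 11000 / 9.8 = 0.90 mm
PW = 10.69 + 26.39 + 0.90 = 37.98 ≈ 38.0 mm.
Rainfall = ε × PW = 0.65 × 38.0 = 24.7 mm.

PW ≈ 38.0 mm; rainfall ≈ 24.7 mm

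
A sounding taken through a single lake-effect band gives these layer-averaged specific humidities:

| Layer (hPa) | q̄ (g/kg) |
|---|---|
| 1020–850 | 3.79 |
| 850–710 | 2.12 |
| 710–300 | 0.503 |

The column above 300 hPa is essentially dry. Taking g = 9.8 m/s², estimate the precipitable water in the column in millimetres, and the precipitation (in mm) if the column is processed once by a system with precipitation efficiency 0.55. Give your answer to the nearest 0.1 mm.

Precipitable water is the column-integrated vapour mass per unit area: PW = (1/g) Σ q̄ Δp, with q in kg/kg and Δp in Pa (1 kg/m² of water = 1 mm).
Layer 1020–850 hPa: Δp = 170 hPa = 17000 Pa, q̄ = 0.00379 kg/kg → 0.00379 × 17000 / 9.8 = 6.57 mm
Layer 850–710 hPa: Δp = 140 hPa = 14000 Pa, q̄ = 0.00212 kg/kg → 0.00212 × 14000 / 9.8 = 3.03 mm
Layer 710–300 hPa: Δp = 410 hPa = 41000 Pa, q̄ = 0.000503 kg/kg → 0.000503 × 41000 / 9.8 = 2.10 mm
PW = 6.57 + 3.03 + 2.10 = 11.70 ≈ 11.7 mm.
Precipitation = ε × PW = 0.55 × 11.7 = 6.4 mm.

PW ≈ 11.7 mm; precipitation ≈ 6.4 mm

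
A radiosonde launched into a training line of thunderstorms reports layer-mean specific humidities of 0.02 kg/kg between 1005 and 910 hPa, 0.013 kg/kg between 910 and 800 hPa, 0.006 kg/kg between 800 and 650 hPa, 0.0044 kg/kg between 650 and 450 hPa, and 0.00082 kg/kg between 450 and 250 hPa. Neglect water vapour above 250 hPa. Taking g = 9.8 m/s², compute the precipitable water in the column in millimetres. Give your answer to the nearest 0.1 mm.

PW ≈ 53.8 mm

Precipitable water is the column-integrated vapour mass per unit area: PW = (1/g) Σ q̄ Δp, with q in kg/kg and Δp in Pa (1 kg/m² of water = 1 mm).
Layer 1005–910 hPa: Δp = 95 hPa = 9500 Pa, q̄ = 0.02 kg/kg → 0.02 × 9500 / 9.8 = 19.39 mm
Layer 910–800 hPa: Δp = 110 hPa = 11000 Pa, q̄ = 0.013 kg/kg → 0.013 × 11000 / 9.8 = 14.59 mm
Layer 800–650 hPa: Δp = 150 hPa = 15000 Pa, q̄ = 0.006 kg/kg → 0.006 × 15000 / 9.8 = 9.18 mm
Layer 650–450 hPa: Δp = 200 hPa = 20000 Pa, q̄ = 0.0044 kg/kg → 0.0044 × 20000 / 9.8 = 8.98 mm
Layer 450–250 hPa: Δp = 200 hPa = 20000 Pa, q̄ = 0.00082 kg/kg → 0.00082 × 20000 / 9.8 = 1.67 mm
PW = 19.39 + 14.59 + 9.18 + 8.98 + 1.67 = 53.81 ≈ 53.8 mm.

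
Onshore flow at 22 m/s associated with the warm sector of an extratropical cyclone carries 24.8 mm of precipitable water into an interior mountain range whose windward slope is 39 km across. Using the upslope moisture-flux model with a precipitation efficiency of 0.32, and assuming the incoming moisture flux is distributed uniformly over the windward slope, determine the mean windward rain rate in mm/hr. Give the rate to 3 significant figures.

Incoming column moisture flux per unit ridge length: F = V × PW = 22 × 24.8 = 545.6 mm·m/s.
Spread over the 39 km slope with efficiency ε = 0.32: R = ε·F/W = 0.32 × 545.6 / 39000 m = 4.477e-03 mm/s.
R = 4.477e-03 × 3600 = 16.1 mm/hr.

R ≈ 16.1 mm/hr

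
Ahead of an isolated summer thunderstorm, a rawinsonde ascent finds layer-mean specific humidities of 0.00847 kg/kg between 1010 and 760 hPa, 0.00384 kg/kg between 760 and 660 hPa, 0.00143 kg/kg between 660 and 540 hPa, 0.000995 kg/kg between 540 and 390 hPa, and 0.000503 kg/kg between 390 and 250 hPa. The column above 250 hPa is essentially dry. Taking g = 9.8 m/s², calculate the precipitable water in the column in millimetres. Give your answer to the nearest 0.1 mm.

Precipitable water is the column-integrated vapour mass per unit area: PW = (1/g) Σ q̄ Δp, with q in kg/kg and Δp in Pa (1 kg/m² of water = 1 mm).
Layer 1010–760 hPa: Δp = 250 hPa = 25000 Pa, q̄ = 0.00847 kg/kg → 0.00847 × 25000 / 9.8 = 21.61 mm
Layer 760–660 hPa: Δp = 100 hPa = 10000 Pa, q̄ = 0.00384 kg/kg → 0.00384 × 10000 / 9.8 = 3.92 mm
Layer 660–540 hPa: Δp = 120 hPa = 12000 Pa, q̄ = 0.00143 kg/kg → 0.00143 × 12000 / 9.8 = 1.75 mm
Layer 540–390 hPa: Δp = 150 hPa = 15000 Pa, q̄ = 0.000995 kg/kg → 0.000995 × 15000 / 9.8 = 1.52 mm
Layer 390–250 hPa: Δp = 140 hPa = 14000 Pa, q̄ = 0.000503 kg/kg → 0.000503 × 14000 / 9.8 = 0.72 mm
PW = 21.61 + 3.92 + 1.75 + 1.52 + 0.72 = 29.52 ≈ 29.5 mm.

PW ≈ 29.5 mm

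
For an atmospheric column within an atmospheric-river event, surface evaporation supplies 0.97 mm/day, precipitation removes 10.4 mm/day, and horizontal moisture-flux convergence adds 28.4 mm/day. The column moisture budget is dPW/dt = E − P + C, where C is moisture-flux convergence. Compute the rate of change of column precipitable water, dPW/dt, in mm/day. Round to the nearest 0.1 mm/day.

dPW/dt ≈ 19.0 mm/day

dPW/dt = E − P + C = 0.97 − 10.4 + (28.4) = 19.0 mm/day.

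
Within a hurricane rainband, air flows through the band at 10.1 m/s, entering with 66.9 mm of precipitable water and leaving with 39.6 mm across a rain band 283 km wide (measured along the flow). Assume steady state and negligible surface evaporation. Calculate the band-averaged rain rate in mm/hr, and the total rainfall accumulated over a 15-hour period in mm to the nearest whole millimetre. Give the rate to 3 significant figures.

R ≈ 3.51 mm/hr; total ≈ 53 mm

Column moisture flux per unit crosswind length is F = V × PW.
Inflow: F_in = 10.1 × 66.9 = 675.69 mm·m/s
Outflow: F_out = 10.1 × 39.6 = 399.96 mm·m/s
Steady-state rate R = (F_in − F_out)/L = (675.69 − 399.96) / 283000 m = 9.743e-04 mm/s.
R = 9.743e-04 × 3600 = 3.51 mm/hr.
Over 15 h: total = 3.51 × 15 = 52.65 ≈ 53 mm.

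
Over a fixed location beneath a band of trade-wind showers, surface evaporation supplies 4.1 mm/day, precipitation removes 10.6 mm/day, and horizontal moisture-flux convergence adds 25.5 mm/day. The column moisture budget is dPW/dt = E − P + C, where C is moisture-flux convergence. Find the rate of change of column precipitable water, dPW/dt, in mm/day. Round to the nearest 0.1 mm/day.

dPW/dt ≈ 19.0 mm/day

dPW/dt = E − P + C = 4.1 − 10.6 + (25.5) = 19.0 mm/day.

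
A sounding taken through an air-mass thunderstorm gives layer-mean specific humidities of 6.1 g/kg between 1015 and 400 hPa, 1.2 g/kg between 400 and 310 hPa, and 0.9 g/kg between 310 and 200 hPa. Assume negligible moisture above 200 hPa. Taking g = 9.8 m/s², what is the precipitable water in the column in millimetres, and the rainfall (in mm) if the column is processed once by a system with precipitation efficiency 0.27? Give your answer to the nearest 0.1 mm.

Precipitable water is the column-integrated vapour mass per unit area: PW = (1/g) Σ q̄ Δp, with q in kg/kg and Δp in Pa (1 kg/m² of water = 1 mm).
Layer 1015–400 hPa: Δp = 615 hPa = 61500 Pa, q̄ = 0.0061 kg/kg → 0.0061 × 61500 / 9.8 = 38.28 mm
Layer 400–310 hPa: Δp = 90 hPa = 9000 Pa, q̄ = 0.0012 kg/kg → 0.0012 × 9000 / 9.8 = 1.10 mm
Layer 310–200 hPa: Δp = 110 hPa = 11000 Pa, q̄ = 0.0009 kg/kg → 0.0009 × 11000 / 9.8 = 1.01 mm
PW = 38.28 + 1.10 + 1.01 = 40.39 ≈ 40.4 mm.
Rainfall = ε × PW = 0.27 × 40.4 = 10.9 mm.

PW ≈ 40.4 mm; rainfall ≈ 10.9 mm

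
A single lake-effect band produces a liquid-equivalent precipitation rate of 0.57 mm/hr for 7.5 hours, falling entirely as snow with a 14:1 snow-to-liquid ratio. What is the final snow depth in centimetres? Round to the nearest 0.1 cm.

snow depth ≈ 6.0 cm

Liquid-equivalent depth = 0.57 × 7.5 = 4.275 mm.
Snow depth = 4.275 mm × 14 = 59.85 mm = 6.0 cm.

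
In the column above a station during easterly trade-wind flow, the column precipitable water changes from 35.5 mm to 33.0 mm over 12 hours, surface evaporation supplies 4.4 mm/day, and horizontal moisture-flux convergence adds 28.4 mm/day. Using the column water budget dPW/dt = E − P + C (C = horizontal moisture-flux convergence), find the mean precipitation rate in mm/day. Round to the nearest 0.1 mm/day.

P ≈ 37.8 mm/day

dPW/dt = (33.0 − 35.5) mm / (12/24 day) = -5.000 mm/day.
P = E + C − dPW/dt = 4.4 + (28.4) − (-5.000) = 37.8 mm/day.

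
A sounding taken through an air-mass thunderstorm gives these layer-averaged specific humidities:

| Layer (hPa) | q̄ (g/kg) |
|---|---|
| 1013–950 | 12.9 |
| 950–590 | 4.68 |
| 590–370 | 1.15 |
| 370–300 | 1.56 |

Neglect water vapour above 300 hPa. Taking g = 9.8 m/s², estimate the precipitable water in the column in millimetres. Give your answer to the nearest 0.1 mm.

PW ≈ 29.2 mm

Precipitable water is the column-integrated vapour mass per unit area: PW = (1/g) Σ q̄ Δp, with q in kg/kg and Δp in Pa (1 kg/m² of water = 1 mm).
Layer 1013–950 hPa: Δp = 63 hPa = 6300 Pa, q̄ = 0.0129 kg/kg → 0.0129 × 6300 / 9.8 = 8.29 mm
Layer 950–590 hPa: Δp = 360 hPa = 36000 Pa, q̄ = 0.00468 kg/kg → 0.00468 × 36000 / 9.8 = 17.19 mm
Layer 590–370 hPa: Δp = 220 hPa = 22000 Pa, q̄ = 0.00115 kg/kg → 0.00115 × 22000 / 9.8 = 2.58 mm
Layer 370–300 hPa: Δp = 70 hPa = 7000 Pa, q̄ = 0.00156 kg/kg → 0.00156 × 7000 / 9.8 = 1.11 mm
PW = 8.29 + 17.19 + 2.58 + 1.11 = 29.17 ≈ 29.2 mm.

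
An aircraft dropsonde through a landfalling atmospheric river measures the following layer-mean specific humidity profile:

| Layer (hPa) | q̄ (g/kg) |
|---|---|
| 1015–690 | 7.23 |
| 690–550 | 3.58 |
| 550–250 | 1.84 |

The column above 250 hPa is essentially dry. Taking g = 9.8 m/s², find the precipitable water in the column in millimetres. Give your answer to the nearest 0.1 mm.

PW ≈ 34.7 mm

Precipitable water is the column-integrated vapour mass per unit area: PW = (1/g) Σ q̄ Δp, with q in kg/kg and Δp in Pa (1 kg/m² of water = 1 mm).
Layer 1015–690 hPa: Δp = 325 hPa = 32500 Pa, q̄ = 0.00723 kg/kg → 0.00723 × 32500 / 9.8 = 23.98 mm
Layer 690–550 hPa: Δp = 140 hPa = 14000 Pa, q̄ = 0.00358 kg/kg → 0.00358 × 14000 / 9.8 = 5.11 mm
Layer 550–250 hPa: Δp = 300 hPa = 30000 Pa, q̄ = 0.00184 kg/kg → 0.00184 × 30000 / 9.8 = 5.63 mm
PW = 23.98 + 5.11 + 5.63 = 34.72 ≈ 34.7 mm.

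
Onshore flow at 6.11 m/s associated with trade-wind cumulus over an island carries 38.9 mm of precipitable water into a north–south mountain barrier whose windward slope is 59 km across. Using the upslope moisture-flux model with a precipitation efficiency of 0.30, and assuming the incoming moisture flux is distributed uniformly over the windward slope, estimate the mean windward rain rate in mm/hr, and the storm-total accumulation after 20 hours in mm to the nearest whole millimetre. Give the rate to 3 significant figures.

R ≈ 4.35 mm/hr; total ≈ 87 mm

Incoming column moisture flux per unit ridge length: F = V × PW = 6.11 × 38.9 = 237.679 mm·m/s.
Spread over the 59 km slope with efficiency ε = 0.30: R = ε·F/W = 0.30 × 237.679 / 59000 m = 1.209e-03 mm/s.
R = 1.209e-03 × 3600 = 4.35 mm/hr.
Over 20 h: total = 4.35 × 20 = 87 mm.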